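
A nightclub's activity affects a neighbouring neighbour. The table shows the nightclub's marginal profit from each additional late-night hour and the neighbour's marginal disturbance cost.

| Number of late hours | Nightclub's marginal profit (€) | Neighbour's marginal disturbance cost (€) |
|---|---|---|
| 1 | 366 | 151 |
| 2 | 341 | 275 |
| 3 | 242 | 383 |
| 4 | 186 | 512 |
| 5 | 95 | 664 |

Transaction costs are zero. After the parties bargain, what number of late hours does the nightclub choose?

2

Bargaining reaches the level where marginal profit last exceeds marginal disturbance cost.
That holds through level 2 (341 ≥ 275) but not at 3 (242 < 383).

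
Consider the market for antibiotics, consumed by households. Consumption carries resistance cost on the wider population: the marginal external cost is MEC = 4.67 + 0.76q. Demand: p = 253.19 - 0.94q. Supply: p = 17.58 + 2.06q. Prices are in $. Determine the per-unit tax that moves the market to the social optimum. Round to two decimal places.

Social marginal benefit = demand − MEC = 248.52 - 1.70q.
Set SMB = MC: 248.52 - 1.70q = 17.58 + 2.06q → q* = 61.4202.
The Pigouvian tax equals MEC at q*: 4.67 + 0.76×61.4202 = 51.3494.

tax = $51.35 per unit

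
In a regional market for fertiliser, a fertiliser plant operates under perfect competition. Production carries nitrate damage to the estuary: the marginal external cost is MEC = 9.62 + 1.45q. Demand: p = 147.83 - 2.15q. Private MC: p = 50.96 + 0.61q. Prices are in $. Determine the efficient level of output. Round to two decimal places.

Social marginal cost = private MC + MEC = 60.58 + 2.06q.
Set SMC = demand: 60.58 + 2.06q = 147.83 - 2.15q → q* = 20.7245.

q* = 20.72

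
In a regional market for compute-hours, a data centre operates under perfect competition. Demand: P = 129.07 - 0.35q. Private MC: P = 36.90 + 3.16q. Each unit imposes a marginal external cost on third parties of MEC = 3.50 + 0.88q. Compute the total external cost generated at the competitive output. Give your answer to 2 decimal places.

395.31

Market equilibrium (private): 36.90 + 3.16q = 129.07 - 0.35q → q_m = 26.2593.
Total external cost = ∫₀^{q_m} (3.50 + 0.88q) dq = 3.50×26.2593 + ½×0.88×26.2593² = 395.3099.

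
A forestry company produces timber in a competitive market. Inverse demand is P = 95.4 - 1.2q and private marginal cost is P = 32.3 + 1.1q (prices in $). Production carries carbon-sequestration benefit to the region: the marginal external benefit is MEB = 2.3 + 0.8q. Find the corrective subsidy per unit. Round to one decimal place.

Social marginal cost = private MC − MEB = 30.0 + 0.3q.
Set SMC = demand: 30.0 + 0.3q = 95.4 - 1.2q → q* = 43.6000.
The Pigouvian subsidy equals MEB at q*: 2.3 + 0.8×43.6000 = 37.1800.

subsidy = $37.2 per unit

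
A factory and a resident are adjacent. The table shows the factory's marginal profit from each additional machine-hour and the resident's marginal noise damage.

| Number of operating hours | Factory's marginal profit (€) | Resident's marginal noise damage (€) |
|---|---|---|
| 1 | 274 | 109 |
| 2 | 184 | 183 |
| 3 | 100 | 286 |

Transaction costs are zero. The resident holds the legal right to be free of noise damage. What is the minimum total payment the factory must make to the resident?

€292

Efficient level: marginal profit ≥ marginal noise damage through level 2, so k* = 2.
With the resident holding the right, the factory must at least compensate total damage at k*: 109 + 183 = 292.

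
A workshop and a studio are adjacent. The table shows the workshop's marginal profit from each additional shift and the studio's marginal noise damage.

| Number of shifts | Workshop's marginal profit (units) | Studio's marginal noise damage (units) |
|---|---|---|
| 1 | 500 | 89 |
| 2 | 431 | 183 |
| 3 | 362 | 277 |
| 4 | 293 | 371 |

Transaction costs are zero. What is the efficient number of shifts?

3

Bargaining reaches the level where marginal profit last exceeds marginal noise damage.
That holds through level 3 (362 ≥ 277) but not at 4 (293 < 371).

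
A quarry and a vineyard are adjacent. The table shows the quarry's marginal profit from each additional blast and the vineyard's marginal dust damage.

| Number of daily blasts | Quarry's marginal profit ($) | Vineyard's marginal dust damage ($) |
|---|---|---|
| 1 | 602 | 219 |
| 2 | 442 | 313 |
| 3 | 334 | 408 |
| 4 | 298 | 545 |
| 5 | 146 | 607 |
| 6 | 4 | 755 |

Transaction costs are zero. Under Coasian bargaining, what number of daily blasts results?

Bargaining reaches the level where marginal profit last exceeds marginal dust damage.
That holds through level 2 (442 ≥ 313) but not at 3 (334 < 408).

2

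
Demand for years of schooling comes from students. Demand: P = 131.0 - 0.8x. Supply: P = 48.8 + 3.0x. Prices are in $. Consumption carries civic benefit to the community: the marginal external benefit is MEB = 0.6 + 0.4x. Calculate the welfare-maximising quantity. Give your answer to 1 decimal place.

Social marginal benefit = demand + MEB = 131.6 - 0.4x.
Set SMB = MC: 131.6 - 0.4x = 48.8 + 3.0x → x* = 24.3529.

x* = 24.4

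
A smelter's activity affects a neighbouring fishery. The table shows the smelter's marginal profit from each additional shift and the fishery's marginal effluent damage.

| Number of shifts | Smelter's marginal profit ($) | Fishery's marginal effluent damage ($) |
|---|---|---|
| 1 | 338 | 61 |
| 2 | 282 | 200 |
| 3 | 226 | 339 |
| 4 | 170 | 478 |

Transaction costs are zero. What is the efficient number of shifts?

Bargaining reaches the level where marginal profit last exceeds marginal effluent damage.
That holds through level 2 (282 ≥ 200) but not at 3 (226 < 339).

2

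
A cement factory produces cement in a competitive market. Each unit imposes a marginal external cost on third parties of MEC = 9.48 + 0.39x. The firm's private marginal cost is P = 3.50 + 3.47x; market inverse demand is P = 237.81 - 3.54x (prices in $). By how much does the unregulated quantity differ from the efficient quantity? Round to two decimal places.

3.04 units

Market equilibrium (private): 3.50 + 3.47x = 237.81 - 3.54x → x_m = 33.4251.
Social marginal cost = private MC + MEC = 12.98 + 3.86x.
Set SMC = demand: 12.98 + 3.86x = 237.81 - 3.54x → x* = 30.3824.
Gap = |33.4251 − 30.3824| = 3.0427.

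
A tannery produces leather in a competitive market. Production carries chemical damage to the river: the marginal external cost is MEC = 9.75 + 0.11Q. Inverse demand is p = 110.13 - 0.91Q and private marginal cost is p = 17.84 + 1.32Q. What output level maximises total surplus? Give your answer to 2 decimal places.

Social marginal cost = private MC + MEC = 27.59 + 1.43Q.
Set SMC = demand: 27.59 + 1.43Q = 110.13 - 0.91Q → Q* = 35.2735.

Q* = 35.27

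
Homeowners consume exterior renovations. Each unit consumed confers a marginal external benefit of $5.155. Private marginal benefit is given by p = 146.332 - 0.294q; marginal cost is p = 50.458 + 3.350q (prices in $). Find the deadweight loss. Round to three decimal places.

DWL = $3.646

Market equilibrium (private): 50.458 + 3.350q = 146.332 - 0.294q → q_m = 26.3101.
Social marginal benefit = demand + MEB = 151.487 - 0.294q.
Set SMB = MC: 151.487 - 0.294q = 50.458 + 3.350q → q* = 27.7248.
Height of the DWL triangle at q_m is SMB(q_m) − MC(q_m) = MEB(q_m) = 5.1550.
DWL = ½ × 1.4147 × 5.1550 = 3.6464.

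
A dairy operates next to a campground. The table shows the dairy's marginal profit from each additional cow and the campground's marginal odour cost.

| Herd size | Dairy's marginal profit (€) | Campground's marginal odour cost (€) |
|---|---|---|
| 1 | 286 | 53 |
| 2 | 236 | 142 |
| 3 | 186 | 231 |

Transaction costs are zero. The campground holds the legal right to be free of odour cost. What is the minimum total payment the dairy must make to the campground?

Efficient level: marginal profit ≥ marginal odour cost through level 2, so k* = 2.
With the campground holding the right, the dairy must at least compensate total damage at k*: 53 + 142 = 195.

€195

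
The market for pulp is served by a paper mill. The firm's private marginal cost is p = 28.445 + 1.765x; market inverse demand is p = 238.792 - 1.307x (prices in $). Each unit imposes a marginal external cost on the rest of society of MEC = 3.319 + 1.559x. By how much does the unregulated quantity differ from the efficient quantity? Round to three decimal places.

Market equilibrium (private): 28.445 + 1.765x = 238.792 - 1.307x → x_m = 68.4723.
Social marginal cost = private MC + MEC = 31.764 + 3.324x.
Set SMC = demand: 31.764 + 3.324x = 238.792 - 1.307x → x* = 44.7048.
Gap = |68.4723 − 44.7048| = 23.7675.

23.768 units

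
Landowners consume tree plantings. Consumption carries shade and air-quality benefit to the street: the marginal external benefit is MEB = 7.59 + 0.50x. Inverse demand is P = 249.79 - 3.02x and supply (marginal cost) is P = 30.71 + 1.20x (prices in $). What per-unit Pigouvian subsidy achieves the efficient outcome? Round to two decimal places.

subsidy = $38.06 per unit

Social marginal benefit = demand + MEB = 257.38 - 2.52x.
Set SMB = MC: 257.38 - 2.52x = 30.71 + 1.20x → x* = 60.9328.
The Pigouvian subsidy equals MEB at x*: 7.59 + 0.50×60.9328 = 38.0564.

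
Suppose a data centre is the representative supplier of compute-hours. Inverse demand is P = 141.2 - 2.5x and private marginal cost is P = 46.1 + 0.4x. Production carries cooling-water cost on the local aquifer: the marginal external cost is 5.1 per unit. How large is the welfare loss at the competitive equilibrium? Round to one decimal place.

DWL = 4.5

Market equilibrium (private): 46.1 + 0.4x = 141.2 - 2.5x → x_m = 32.7931.
Social marginal cost = private MC + MEC = 51.2 + 0.4x.
Set SMC = demand: 51.2 + 0.4x = 141.2 - 2.5x → x* = 31.0345.
The loss is the area between SMC and demand from x* to x_m; with linear curves that's a triangle of height MEC(x_m).
DWL = ½ × 1.7586 × 5.1000 = 4.4844.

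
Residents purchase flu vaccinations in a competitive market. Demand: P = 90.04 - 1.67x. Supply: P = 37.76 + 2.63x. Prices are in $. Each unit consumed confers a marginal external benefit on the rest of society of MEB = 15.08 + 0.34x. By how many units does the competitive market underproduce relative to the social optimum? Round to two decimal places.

4.85 units

Market equilibrium (private): 37.76 + 2.63x = 90.04 - 1.67x → x_m = 12.1581.
Social marginal benefit = demand + MEB = 105.12 - 1.33x.
Set SMB = MC: 105.12 - 1.33x = 37.76 + 2.63x → x* = 17.0101.
Gap = |12.1581 − 17.0101| = 4.8520.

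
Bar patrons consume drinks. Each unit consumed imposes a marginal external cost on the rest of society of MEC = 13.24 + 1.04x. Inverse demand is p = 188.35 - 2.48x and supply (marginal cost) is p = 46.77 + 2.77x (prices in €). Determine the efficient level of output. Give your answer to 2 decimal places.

Social marginal benefit = demand − MEC = 175.11 - 3.52x.
Set SMB = MC: 175.11 - 3.52x = 46.77 + 2.77x → x* = 20.4038.

x* = 20.40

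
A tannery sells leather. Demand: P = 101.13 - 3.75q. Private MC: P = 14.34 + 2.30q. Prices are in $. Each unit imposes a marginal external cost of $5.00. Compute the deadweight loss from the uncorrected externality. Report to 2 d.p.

Market equilibrium (private): 14.34 + 2.30q = 101.13 - 3.75q → q_m = 14.3455.
Social marginal cost = private MC + MEC = 19.34 + 2.30q.
Set SMC = demand: 19.34 + 2.30q = 101.13 - 3.75q → q* = 13.5190.
Height of the DWL triangle at q_m is SMC(q_m) − demand(q_m) = MEC(q_m) = 5.0000.
DWL = ½ × 0.8265 × 5.0000 = 2.0663.

DWL = $2.07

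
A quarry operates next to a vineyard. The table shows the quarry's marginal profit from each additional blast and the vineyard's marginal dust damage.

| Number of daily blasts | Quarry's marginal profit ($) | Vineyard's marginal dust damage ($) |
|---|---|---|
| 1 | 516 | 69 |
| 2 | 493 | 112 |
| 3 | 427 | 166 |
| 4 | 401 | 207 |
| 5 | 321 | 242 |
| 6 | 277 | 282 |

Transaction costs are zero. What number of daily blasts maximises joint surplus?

Bargaining reaches the level where marginal profit last exceeds marginal dust damage.
That holds through level 5 (321 ≥ 242) but not at 6 (277 < 282).

5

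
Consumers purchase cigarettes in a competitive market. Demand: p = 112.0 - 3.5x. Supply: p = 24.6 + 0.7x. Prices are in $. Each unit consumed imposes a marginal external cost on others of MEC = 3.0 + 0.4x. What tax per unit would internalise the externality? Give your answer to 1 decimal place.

Social marginal benefit = demand − MEC = 109.0 - 3.9x.
Set SMB = MC: 109.0 - 3.9x = 24.6 + 0.7x → x* = 18.3478.
The Pigouvian tax equals MEC at x*: 3.0 + 0.4×18.3478 = 10.3391.

tax = $10.3 per unit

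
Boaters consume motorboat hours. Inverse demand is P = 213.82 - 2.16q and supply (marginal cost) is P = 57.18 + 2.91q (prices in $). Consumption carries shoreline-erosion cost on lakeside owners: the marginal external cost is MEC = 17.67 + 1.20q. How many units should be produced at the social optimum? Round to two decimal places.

q* = 22.16

Social marginal benefit = demand − MEC = 196.15 - 3.36q.
Set SMB = MC: 196.15 - 3.36q = 57.18 + 2.91q → q* = 22.1643.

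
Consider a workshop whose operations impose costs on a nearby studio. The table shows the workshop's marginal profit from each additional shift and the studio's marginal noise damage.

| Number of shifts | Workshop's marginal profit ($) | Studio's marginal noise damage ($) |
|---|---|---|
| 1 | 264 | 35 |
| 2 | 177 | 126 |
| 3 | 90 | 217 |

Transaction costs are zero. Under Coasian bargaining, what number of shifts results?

2

Bargaining reaches the level where marginal profit last exceeds marginal noise damage.
That holds through level 2 (177 ≥ 126) but not at 3 (90 < 217).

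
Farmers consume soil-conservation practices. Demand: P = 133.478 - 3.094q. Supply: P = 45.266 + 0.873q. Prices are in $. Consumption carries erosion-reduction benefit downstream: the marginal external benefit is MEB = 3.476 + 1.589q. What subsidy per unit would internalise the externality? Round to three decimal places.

subsidy = $64.743 per unit

Social marginal benefit = demand + MEB = 136.954 - 1.505q.
Set SMB = MC: 136.954 - 1.505q = 45.266 + 0.873q → q* = 38.5568.
The Pigouvian subsidy equals MEB at q*: 3.476 + 1.589×38.5568 = 64.7428.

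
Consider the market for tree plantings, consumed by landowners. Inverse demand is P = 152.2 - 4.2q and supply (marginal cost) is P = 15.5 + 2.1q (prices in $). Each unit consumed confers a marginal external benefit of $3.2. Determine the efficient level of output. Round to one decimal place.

q* = 22.2

Social marginal benefit = demand + MEB = 155.4 - 4.2q.
Set SMB = MC: 155.4 - 4.2q = 15.5 + 2.1q → q* = 22.2063.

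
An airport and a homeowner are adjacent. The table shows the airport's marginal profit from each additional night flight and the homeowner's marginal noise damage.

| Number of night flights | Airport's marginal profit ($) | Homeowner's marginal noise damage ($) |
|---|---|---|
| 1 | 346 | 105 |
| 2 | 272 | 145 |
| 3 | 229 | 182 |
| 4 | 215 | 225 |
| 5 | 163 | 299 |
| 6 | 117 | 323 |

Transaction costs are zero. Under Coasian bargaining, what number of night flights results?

Bargaining reaches the level where marginal profit last exceeds marginal noise damage.
That holds through level 3 (229 ≥ 182) but not at 4 (215 < 225).

3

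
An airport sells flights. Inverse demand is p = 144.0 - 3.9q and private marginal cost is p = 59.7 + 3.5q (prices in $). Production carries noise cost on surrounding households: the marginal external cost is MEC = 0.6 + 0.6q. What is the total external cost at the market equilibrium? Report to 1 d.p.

$45.8

Market equilibrium (private): 59.7 + 3.5q = 144.0 - 3.9q → q_m = 11.3919.
Total external cost = ∫₀^{q_m} (0.6 + 0.6q) dq = 0.6×11.3919 + ½×0.6×11.3919² = 45.7678.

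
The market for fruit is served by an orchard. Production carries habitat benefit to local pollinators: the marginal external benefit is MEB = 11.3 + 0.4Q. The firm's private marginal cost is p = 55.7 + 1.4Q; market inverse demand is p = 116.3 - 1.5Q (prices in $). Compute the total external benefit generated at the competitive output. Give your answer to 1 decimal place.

$323.5

Market equilibrium (private): 55.7 + 1.4Q = 116.3 - 1.5Q → Q_m = 20.8966.
Total external benefit = ∫₀^{Q_m} (11.3 + 0.4Q) dQ = 11.3×20.8966 + ½×0.4×20.8966² = 323.4652.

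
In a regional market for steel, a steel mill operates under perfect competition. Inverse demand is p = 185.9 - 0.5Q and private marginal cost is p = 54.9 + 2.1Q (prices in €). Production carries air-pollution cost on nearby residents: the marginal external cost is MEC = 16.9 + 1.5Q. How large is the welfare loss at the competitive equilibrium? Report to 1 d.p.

Market equilibrium (private): 54.9 + 2.1Q = 185.9 - 0.5Q → Q_m = 50.3846.
Social marginal cost = private MC + MEC = 71.8 + 3.6Q.
Set SMC = demand: 71.8 + 3.6Q = 185.9 - 0.5Q → Q* = 27.8293.
The welfare-loss triangle has base |Q_m − Q*| and height MEC(Q_m) (the vertical gap between SMC and demand is zero at Q* and MEC at Q_m).
DWL = ½ × 22.5553 × 92.4769 = 1042.9221.

DWL = €1042.9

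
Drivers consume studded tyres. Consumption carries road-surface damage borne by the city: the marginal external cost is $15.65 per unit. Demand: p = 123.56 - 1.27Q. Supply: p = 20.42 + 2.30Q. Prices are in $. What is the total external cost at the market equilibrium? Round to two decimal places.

$452.14

Market equilibrium (private): 20.42 + 2.30Q = 123.56 - 1.27Q → Q_m = 28.8908.
Total external cost = MEC × Q_m = 15.65 × 28.8908 = 452.1410.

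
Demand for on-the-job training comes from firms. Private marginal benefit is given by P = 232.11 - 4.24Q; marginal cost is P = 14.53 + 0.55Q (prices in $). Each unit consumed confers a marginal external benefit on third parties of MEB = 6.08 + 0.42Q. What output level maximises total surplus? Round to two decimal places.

Social marginal benefit = demand + MEB = 238.19 - 3.82Q.
Set SMB = MC: 238.19 - 3.82Q = 14.53 + 0.55Q → Q* = 51.1808.

Q* = 51.18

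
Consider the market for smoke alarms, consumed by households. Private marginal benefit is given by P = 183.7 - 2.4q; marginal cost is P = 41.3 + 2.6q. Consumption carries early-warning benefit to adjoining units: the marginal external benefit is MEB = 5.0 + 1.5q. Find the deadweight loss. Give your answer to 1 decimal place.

Market equilibrium (private): 41.3 + 2.6q = 183.7 - 2.4q → q_m = 28.4800.
Social marginal benefit = demand + MEB = 188.7 - 0.9q.
Set SMB = MC: 188.7 - 0.9q = 41.3 + 2.6q → q* = 42.1143.
Height of the DWL triangle at q_m is SMB(q_m) − MC(q_m) = MEB(q_m) = 47.7200.
DWL = ½ × 13.6343 × 47.7200 = 325.3144.

DWL = 325.3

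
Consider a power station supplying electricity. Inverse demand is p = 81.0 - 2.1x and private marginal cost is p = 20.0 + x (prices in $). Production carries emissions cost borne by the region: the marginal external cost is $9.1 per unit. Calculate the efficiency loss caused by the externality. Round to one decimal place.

DWL = $13.4

Market equilibrium (private): 20.0 + x = 81.0 - 2.1x → x_m = 19.6774.
Social marginal cost = private MC + MEC = 29.1 + x.
Set SMC = demand: 29.1 + x = 81.0 - 2.1x → x* = 16.7419.
The welfare-loss triangle has base |x_m − x*| and height MEC(x_m) (the vertical gap between SMC and demand is zero at x* and MEC at x_m).
DWL = ½ × 2.9355 × 9.1000 = 13.3565.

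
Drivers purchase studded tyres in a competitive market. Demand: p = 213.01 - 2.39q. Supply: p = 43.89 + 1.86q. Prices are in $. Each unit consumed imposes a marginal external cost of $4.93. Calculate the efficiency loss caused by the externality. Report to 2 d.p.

Market equilibrium (private): 43.89 + 1.86q = 213.01 - 2.39q → q_m = 39.7929.
Social marginal benefit = demand − MEC = 208.08 - 2.39q.
Set SMB = MC: 208.08 - 2.39q = 43.89 + 1.86q → q* = 38.6329.
Height of the DWL triangle at q_m is MC(q_m) − SMB(q_m) = MEC(q_m) = 4.9300.
DWL = ½ × 1.1600 × 4.9300 = 2.8594.

DWL = $2.86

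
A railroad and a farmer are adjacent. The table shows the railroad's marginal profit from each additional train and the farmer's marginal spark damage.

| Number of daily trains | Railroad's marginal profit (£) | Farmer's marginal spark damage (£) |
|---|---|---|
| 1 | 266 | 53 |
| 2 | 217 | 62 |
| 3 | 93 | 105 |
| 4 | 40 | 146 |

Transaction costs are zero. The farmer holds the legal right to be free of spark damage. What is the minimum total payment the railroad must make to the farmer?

£115

Efficient level: marginal profit ≥ marginal spark damage through level 2, so k* = 2.
With the farmer holding the right, the railroad must at least compensate total damage at k*: 53 + 62 = 115.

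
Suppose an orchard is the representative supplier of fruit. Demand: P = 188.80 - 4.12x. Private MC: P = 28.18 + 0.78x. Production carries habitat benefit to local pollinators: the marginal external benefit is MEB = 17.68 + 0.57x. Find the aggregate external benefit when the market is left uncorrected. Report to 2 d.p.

885.78

Market equilibrium (private): 28.18 + 0.78x = 188.80 - 4.12x → x_m = 32.7796.
Total external benefit = ∫₀^{x_m} (17.68 + 0.57x) dx = 17.68×32.7796 + ½×0.57×32.7796² = 885.7764.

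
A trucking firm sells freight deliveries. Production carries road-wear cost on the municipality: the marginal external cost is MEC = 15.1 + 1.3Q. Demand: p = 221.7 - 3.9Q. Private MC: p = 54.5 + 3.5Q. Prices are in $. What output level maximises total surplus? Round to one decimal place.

Q* = 17.5

Social marginal cost = private MC + MEC = 69.6 + 4.8Q.
Set SMC = demand: 69.6 + 4.8Q = 221.7 - 3.9Q → Q* = 17.4828.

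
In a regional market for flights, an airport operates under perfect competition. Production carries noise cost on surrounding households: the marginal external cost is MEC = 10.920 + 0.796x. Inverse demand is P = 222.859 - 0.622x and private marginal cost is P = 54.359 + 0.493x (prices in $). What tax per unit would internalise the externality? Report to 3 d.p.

tax = $76.558 per unit

Social marginal cost = private MC + MEC = 65.279 + 1.289x.
Set SMC = demand: 65.279 + 1.289x = 222.859 - 0.622x → x* = 82.4594.
The Pigouvian tax equals MEC at x*: 10.920 + 0.796×82.4594 = 76.5577.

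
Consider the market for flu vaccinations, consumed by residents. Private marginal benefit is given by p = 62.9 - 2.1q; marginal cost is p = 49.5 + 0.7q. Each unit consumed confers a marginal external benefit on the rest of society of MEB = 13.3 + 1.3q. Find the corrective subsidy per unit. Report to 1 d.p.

subsidy = 36.4 per unit

Social marginal benefit = demand + MEB = 76.2 - 0.8q.
Set SMB = MC: 76.2 - 0.8q = 49.5 + 0.7q → q* = 17.8000.
The Pigouvian subsidy equals MEB at q*: 13.3 + 1.3×17.8000 = 36.4400.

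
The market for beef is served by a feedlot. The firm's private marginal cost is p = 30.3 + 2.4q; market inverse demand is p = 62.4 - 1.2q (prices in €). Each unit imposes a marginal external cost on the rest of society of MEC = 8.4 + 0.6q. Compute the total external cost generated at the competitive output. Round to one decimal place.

Market equilibrium (private): 30.3 + 2.4q = 62.4 - 1.2q → q_m = 8.9167.
Total external cost = ∫₀^{q_m} (8.4 + 0.6q) dq = 8.4×8.9167 + ½×0.6×8.9167² = 98.7525.

€98.8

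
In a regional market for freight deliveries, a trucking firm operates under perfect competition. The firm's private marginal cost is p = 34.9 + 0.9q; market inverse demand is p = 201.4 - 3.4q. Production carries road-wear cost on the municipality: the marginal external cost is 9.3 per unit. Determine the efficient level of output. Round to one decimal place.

Social marginal cost = private MC + MEC = 44.2 + 0.9q.
Set SMC = demand: 44.2 + 0.9q = 201.4 - 3.4q → q* = 36.5581.

q* = 36.6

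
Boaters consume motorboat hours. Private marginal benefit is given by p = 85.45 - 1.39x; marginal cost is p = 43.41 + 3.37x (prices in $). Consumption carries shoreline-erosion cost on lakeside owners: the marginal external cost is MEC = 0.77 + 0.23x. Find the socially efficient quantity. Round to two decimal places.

Social marginal benefit = demand − MEC = 84.68 - 1.62x.
Set SMB = MC: 84.68 - 1.62x = 43.41 + 3.37x → x* = 8.2705.

x* = 8.27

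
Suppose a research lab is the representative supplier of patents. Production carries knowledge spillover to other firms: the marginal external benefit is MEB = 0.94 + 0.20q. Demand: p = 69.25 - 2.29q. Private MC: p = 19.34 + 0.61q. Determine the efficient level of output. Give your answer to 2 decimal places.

q* = 18.83

Social marginal cost = private MC − MEB = 18.40 + 0.41q.
Set SMC = demand: 18.40 + 0.41q = 69.25 - 2.29q → q* = 18.8333.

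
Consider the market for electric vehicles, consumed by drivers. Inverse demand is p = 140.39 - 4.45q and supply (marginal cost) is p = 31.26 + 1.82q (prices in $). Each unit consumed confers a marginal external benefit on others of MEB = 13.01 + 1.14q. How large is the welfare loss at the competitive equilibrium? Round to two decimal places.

Market equilibrium (private): 31.26 + 1.82q = 140.39 - 4.45q → q_m = 17.4051.
Social marginal benefit = demand + MEB = 153.40 - 3.31q.
Set SMB = MC: 153.40 - 3.31q = 31.26 + 1.82q → q* = 23.8090.
The welfare-loss triangle has base |q_m − q*| and height MEB(q_m) (the vertical gap between SMB and MC is zero at q* and MEB at q_m).
DWL = ½ × 6.4039 × 32.8518 = 105.1898.

DWL = $105.19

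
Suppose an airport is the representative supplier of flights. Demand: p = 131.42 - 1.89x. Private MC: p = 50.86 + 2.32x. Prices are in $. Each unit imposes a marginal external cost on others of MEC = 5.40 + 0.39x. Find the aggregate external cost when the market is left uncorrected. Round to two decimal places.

$174.73

Market equilibrium (private): 50.86 + 2.32x = 131.42 - 1.89x → x_m = 19.1354.
Total external cost = ∫₀^{x_m} (5.40 + 0.39x) dx = 5.40×19.1354 + ½×0.39×19.1354² = 174.7330.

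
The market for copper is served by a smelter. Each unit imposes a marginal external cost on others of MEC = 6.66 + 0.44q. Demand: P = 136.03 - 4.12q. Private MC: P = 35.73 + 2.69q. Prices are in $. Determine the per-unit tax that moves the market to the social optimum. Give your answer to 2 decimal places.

Social marginal cost = private MC + MEC = 42.39 + 3.13q.
Set SMC = demand: 42.39 + 3.13q = 136.03 - 4.12q → q* = 12.9159.
The Pigouvian tax equals MEC at q*: 6.66 + 0.44×12.9159 = 12.3430.

tax = $12.34 per unit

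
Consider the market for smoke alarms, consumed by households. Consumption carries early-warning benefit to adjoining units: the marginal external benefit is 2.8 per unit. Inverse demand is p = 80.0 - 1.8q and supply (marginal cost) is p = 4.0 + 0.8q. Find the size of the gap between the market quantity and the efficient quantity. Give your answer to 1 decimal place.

1.1 units

Market equilibrium (private): 4.0 + 0.8q = 80.0 - 1.8q → q_m = 29.2308.
Social marginal benefit = demand + MEB = 82.8 - 1.8q.
Set SMB = MC: 82.8 - 1.8q = 4.0 + 0.8q → q* = 30.3077.
Gap = |29.2308 − 30.3077| = 1.0769.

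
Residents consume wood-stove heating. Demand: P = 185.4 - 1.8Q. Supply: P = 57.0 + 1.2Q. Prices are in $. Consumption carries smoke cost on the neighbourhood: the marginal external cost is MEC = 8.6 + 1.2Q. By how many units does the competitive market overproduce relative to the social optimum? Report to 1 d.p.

Market equilibrium (private): 57.0 + 1.2Q = 185.4 - 1.8Q → Q_m = 42.8000.
Social marginal benefit = demand − MEC = 176.8 - 3.0Q.
Set SMB = MC: 176.8 - 3.0Q = 57.0 + 1.2Q → Q* = 28.5238.
Gap = |42.8000 − 28.5238| = 14.2762.

14.3 units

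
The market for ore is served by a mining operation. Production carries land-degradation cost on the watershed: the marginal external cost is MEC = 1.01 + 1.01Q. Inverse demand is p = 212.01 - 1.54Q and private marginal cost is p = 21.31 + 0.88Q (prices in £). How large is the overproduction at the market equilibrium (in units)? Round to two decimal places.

23.50 units

Market equilibrium (private): 21.31 + 0.88Q = 212.01 - 1.54Q → Q_m = 78.8017.
Social marginal cost = private MC + MEC = 22.32 + 1.89Q.
Set SMC = demand: 22.32 + 1.89Q = 212.01 - 1.54Q → Q* = 55.3032.
Gap = |78.8017 − 55.3032| = 23.4985.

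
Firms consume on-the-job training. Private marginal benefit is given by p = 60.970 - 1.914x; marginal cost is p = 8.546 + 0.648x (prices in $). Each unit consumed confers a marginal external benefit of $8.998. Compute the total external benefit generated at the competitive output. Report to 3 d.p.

$184.118

Market equilibrium (private): 8.546 + 0.648x = 60.970 - 1.914x → x_m = 20.4621.
Total external benefit = MEB × x_m = 8.998 × 20.4621 = 184.1180.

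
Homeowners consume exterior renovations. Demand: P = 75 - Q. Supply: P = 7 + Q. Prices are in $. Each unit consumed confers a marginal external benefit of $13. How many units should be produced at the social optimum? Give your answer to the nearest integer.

Q* = 41

Social marginal benefit = demand + MEB = 88 - Q.
Set SMB = MC: 88 - Q = 7 + Q → Q* = 40.5000.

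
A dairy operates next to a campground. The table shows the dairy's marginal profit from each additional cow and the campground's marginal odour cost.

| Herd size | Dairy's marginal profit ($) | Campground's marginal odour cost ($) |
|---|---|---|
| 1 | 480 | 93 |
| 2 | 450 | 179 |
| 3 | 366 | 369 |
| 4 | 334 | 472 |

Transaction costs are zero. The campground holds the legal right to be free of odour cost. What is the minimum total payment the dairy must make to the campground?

$272

Efficient level: marginal profit ≥ marginal odour cost through level 2, so k* = 2.
With the campground holding the right, the dairy must at least compensate total damage at k*: 93 + 179 = 272.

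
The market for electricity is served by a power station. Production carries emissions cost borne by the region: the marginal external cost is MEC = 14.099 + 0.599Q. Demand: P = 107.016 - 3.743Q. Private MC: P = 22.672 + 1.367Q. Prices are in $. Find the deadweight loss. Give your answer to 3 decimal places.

DWL = $50.387

Market equilibrium (private): 22.672 + 1.367Q = 107.016 - 3.743Q → Q_m = 16.5057.
Social marginal cost = private MC + MEC = 36.771 + 1.966Q.
Set SMC = demand: 36.771 + 1.966Q = 107.016 - 3.743Q → Q* = 12.3043.
Height of the DWL triangle at Q_m is SMC(Q_m) − demand(Q_m) = MEC(Q_m) = 23.9859.
DWL = ½ × 4.2014 × 23.9859 = 50.3872.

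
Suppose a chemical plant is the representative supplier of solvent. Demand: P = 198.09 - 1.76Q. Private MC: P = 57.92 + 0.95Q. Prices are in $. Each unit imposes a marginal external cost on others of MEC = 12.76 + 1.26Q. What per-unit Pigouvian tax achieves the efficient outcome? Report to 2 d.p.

Social marginal cost = private MC + MEC = 70.68 + 2.21Q.
Set SMC = demand: 70.68 + 2.21Q = 198.09 - 1.76Q → Q* = 32.0932.
The Pigouvian tax equals MEC at Q*: 12.76 + 1.26×32.0932 = 53.1974.

tax = $53.20 per unit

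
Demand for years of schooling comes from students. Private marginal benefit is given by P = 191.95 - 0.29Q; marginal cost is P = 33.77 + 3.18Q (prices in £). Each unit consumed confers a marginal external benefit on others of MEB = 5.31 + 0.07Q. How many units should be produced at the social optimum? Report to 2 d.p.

Q* = 48.09

Social marginal benefit = demand + MEB = 197.26 - 0.22Q.
Set SMB = MC: 197.26 - 0.22Q = 33.77 + 3.18Q → Q* = 48.0853.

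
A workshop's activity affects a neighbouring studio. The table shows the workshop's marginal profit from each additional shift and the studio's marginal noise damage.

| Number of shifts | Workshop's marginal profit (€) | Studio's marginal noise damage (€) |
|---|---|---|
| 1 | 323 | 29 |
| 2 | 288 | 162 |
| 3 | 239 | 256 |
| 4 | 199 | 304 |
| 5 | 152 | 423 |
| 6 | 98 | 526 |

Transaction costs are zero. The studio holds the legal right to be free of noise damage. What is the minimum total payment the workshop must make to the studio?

€191

Efficient level: marginal profit ≥ marginal noise damage through level 2, so k* = 2.
With the studio holding the right, the workshop must at least compensate total damage at k*: 29 + 162 = 191.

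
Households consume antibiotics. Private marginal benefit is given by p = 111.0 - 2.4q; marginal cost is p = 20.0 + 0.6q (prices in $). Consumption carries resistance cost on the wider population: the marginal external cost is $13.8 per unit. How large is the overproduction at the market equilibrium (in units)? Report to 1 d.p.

4.6 units

Market equilibrium (private): 20.0 + 0.6q = 111.0 - 2.4q → q_m = 30.3333.
Social marginal benefit = demand − MEC = 97.2 - 2.4q.
Set SMB = MC: 97.2 - 2.4q = 20.0 + 0.6q → q* = 25.7333.
Gap = |30.3333 − 25.7333| = 4.6000.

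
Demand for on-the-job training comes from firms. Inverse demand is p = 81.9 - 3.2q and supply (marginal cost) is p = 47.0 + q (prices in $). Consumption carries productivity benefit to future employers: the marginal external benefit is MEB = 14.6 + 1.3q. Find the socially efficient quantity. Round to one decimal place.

Social marginal benefit = demand + MEB = 96.5 - 1.9q.
Set SMB = MC: 96.5 - 1.9q = 47.0 + q → q* = 17.0690.

q* = 17.1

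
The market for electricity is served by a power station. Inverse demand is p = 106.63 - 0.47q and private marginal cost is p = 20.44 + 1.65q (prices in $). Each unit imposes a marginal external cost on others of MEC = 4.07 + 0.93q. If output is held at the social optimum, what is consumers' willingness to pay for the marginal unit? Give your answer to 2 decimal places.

P = $93.98

Social marginal cost = private MC + MEC = 24.51 + 2.58q.
Set SMC = demand: 24.51 + 2.58q = 106.63 - 0.47q → q* = 26.9246.
Consumer price on the demand curve at q*: 106.63 − 0.47×26.9246 = 93.9754.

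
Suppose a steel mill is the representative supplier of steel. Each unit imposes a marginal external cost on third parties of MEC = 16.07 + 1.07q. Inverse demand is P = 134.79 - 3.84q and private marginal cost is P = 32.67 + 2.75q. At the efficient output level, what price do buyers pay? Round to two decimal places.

Social marginal cost = private MC + MEC = 48.74 + 3.82q.
Set SMC = demand: 48.74 + 3.82q = 134.79 - 3.84q → q* = 11.2337.
Consumer price on the demand curve at q*: 134.79 − 3.84×11.2337 = 91.6526.

P = 91.65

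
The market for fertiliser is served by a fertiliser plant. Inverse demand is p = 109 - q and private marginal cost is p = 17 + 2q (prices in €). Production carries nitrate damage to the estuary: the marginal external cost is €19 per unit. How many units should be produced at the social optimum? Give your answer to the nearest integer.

Social marginal cost = private MC + MEC = 36 + 2q.
Set SMC = demand: 36 + 2q = 109 - q → q* = 24.3333.

q* = 24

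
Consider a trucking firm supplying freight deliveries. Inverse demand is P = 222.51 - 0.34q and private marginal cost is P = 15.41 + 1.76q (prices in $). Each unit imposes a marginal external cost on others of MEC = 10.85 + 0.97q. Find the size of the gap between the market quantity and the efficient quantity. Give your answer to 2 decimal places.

Market equilibrium (private): 15.41 + 1.76q = 222.51 - 0.34q → q_m = 98.6190.
Social marginal cost = private MC + MEC = 26.26 + 2.73q.
Set SMC = demand: 26.26 + 2.73q = 222.51 - 0.34q → q* = 63.9251.
Gap = |98.6190 − 63.9251| = 34.6939.

34.69 units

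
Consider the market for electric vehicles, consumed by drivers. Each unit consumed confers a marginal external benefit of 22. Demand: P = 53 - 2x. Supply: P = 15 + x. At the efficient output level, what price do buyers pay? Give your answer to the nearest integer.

P = 13

Social marginal benefit = demand + MEB = 75 - 2x.
Set SMB = MC: 75 - 2x = 15 + x → x* = 20.0000.
Consumer price on the demand curve at x*: 53 − 2×20.0000 = 13.0000.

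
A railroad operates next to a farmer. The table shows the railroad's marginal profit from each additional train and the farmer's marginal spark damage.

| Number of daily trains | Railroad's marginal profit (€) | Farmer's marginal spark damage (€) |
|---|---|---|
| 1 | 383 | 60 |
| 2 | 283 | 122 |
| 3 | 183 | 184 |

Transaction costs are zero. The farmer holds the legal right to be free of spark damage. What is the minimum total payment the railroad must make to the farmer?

Efficient level: marginal profit ≥ marginal spark damage through level 2, so k* = 2.
With the farmer holding the right, the railroad must at least compensate total damage at k*: 60 + 122 = 182.

€182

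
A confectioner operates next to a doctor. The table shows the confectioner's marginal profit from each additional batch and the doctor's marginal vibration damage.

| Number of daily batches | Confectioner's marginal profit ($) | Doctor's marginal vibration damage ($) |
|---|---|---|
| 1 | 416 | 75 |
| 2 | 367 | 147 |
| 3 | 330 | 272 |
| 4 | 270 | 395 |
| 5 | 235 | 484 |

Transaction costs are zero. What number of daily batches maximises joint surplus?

3

Bargaining reaches the level where marginal profit last exceeds marginal vibration damage.
That holds through level 3 (330 ≥ 272) but not at 4 (270 < 395).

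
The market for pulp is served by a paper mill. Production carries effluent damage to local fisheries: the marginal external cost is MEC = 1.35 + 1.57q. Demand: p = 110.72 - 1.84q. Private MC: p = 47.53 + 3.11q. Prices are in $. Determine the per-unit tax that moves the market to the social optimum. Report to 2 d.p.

Social marginal cost = private MC + MEC = 48.88 + 4.68q.
Set SMC = demand: 48.88 + 4.68q = 110.72 - 1.84q → q* = 9.4847.
The Pigouvian tax equals MEC at q*: 1.35 + 1.57×9.4847 = 16.2410.

tax = $16.24 per unit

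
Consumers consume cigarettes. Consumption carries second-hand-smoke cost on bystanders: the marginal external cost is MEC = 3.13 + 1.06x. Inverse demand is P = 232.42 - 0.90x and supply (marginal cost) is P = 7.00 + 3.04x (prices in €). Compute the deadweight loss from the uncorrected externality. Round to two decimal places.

Market equilibrium (private): 7.00 + 3.04x = 232.42 - 0.90x → x_m = 57.2132.
Social marginal benefit = demand − MEC = 229.29 - 1.96x.
Set SMB = MC: 229.29 - 1.96x = 7.00 + 3.04x → x* = 44.4580.
The loss is the area between SMB and MC from x* to x_m; with linear curves that's a triangle of height MEC(x_m).
DWL = ½ × 12.7552 × 63.7760 = 406.7378.

DWL = €406.74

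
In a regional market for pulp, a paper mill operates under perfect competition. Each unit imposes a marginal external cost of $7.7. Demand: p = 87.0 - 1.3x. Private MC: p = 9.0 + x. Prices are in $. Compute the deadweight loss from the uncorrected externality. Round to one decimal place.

Market equilibrium (private): 9.0 + x = 87.0 - 1.3x → x_m = 33.9130.
Social marginal cost = private MC + MEC = 16.7 + x.
Set SMC = demand: 16.7 + x = 87.0 - 1.3x → x* = 30.5652.
Height of the DWL triangle at x_m is SMC(x_m) − demand(x_m) = MEC(x_m) = 7.7000.
DWL = ½ × 3.3478 × 7.7000 = 12.8890.

DWL = $12.9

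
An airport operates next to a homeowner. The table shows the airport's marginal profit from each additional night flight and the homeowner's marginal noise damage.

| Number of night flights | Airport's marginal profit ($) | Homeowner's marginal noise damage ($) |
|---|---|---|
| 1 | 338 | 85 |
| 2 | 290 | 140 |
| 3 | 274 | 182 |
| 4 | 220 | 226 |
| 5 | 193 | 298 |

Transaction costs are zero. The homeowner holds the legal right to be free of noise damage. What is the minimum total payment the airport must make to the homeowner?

$407

Efficient level: marginal profit ≥ marginal noise damage through level 3, so k* = 3.
With the homeowner holding the right, the airport must at least compensate total damage at k*: 85 + 140 + 182 = 407.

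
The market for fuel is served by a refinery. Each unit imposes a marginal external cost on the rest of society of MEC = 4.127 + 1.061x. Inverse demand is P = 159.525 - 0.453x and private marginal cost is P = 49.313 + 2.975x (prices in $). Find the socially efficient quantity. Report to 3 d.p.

Social marginal cost = private MC + MEC = 53.440 + 4.036x.
Set SMC = demand: 53.440 + 4.036x = 159.525 - 0.453x → x* = 23.6322.

x* = 23.632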